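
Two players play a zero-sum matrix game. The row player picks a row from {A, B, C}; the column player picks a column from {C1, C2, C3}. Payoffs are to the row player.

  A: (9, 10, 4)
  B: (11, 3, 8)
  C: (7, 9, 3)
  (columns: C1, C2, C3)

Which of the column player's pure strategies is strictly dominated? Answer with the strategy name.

C1

C3 holds the row player's payoff strictly below C1 in every row: 4 < 9, 8 < 11, 3 < 7.
So C1 is strictly dominated for the column player.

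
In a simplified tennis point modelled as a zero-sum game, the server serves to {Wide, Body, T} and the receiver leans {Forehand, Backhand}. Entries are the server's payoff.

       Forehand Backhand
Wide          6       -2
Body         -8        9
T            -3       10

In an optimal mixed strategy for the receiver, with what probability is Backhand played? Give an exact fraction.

Row minima: Wide → -2, Body → -8, T → -3; maximin = -2.
Column maxima: Forehand → 6, Backhand → 10; minimax = 6.
-2 ≠ 6, so there is no saddle point; optimal play is mixed.
Body is strictly dominated by T, so the server never plays it.
On the remaining 2×2 (Wide, T vs Forehand, Backhand):
Let the server play Wide with probability p. Expected payoff against Forehand: 6p + (-3)(1−p) = 9p − 3; against Backhand: (-2)p + 10(1−p) = −12p + 10.
Setting these equal: 9p − 3 = −12p + 10 ⇒ 21p = 13 ⇒ p = 13/21, and the value is (9)·(13/21) − 3 = 18/7.
For the receiver: with q = P(Forehand), equating Wide's and T's payoffs gives 8q − 2 = −13q + 10 ⇒ q = 4/7.

3/7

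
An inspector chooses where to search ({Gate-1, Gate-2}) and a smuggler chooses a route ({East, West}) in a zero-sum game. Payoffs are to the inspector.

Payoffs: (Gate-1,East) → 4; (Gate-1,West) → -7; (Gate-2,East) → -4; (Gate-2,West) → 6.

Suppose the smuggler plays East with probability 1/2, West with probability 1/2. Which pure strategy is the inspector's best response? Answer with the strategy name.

Gate-2

Expected payoff of Gate-1: (1/2)·4 + (1/2)·(-7) = -3/2.
Expected payoff of Gate-2: (1/2)·(-4) + (1/2)·6 = 1.
The largest is 1, so the inspector's best response is Gate-2.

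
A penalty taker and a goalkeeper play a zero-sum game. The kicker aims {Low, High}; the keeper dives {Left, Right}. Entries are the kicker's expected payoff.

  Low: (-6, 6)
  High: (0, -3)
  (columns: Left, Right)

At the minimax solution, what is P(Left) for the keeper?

Row minima: Low → -6, High → -3; maximin = -3.
Column maxima: Left → 0, Right → 6; minimax = 0.
-3 ≠ 0, so there is no saddle point; optimal play is mixed.
Let the kicker play Low with probability p. Expected payoff against Left: (-6)p + 0(1−p) = −6p; against Right: 6p + (-3)(1−p) = 9p − 3.
Setting these equal: −6p = 9p − 3 ⇒ −15p = -3 ⇒ p = 1/5, and the value is (-6)·(1/5) = -6/5.
For the keeper: with q = P(Left), equating Low's and High's payoffs gives −12q + 6 = 3q − 3 ⇒ q = 3/5.

3/5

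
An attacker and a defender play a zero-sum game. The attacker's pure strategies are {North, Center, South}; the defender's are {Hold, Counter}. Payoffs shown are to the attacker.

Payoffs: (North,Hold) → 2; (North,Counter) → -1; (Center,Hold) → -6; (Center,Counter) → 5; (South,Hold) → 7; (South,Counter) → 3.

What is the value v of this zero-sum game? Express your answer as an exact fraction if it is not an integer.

53/15

Row minima: North → -1, Center → -6, South → 3; maximin = 3.
Column maxima: Hold → 7, Counter → 5; minimax = 5.
3 ≠ 5, so there is no saddle point; optimal play is mixed.
North is strictly dominated by South, so the attacker never plays it.
On the remaining 2×2 (Center, South vs Hold, Counter):
Let the attacker play Center with probability p. Expected payoff against Hold: (-6)p + 7(1−p) = −13p + 7; against Counter: 5p + 3(1−p) = 2p + 3.
Setting these equal: −13p + 7 = 2p + 3 ⇒ −15p = -4 ⇒ p = 4/15, and the value is (-13)·(4/15) + 7 = 53/15.
For the defender: with q = P(Hold), equating Center's and South's payoffs gives −11q + 5 = 4q + 3 ⇒ q = 2/15.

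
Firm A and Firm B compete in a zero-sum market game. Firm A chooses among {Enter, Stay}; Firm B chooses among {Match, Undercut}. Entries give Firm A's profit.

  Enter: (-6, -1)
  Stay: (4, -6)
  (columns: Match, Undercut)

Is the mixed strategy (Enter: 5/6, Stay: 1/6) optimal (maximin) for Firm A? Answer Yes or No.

No

Against Match this mix gives (5/6)·(-6) + (1/6)·4 = -13/3.
Against Undercut this mix gives (5/6)·(-1) + (1/6)·(-6) = -11/6.
Firm B will play Match, holding Firm A to -13/3. Shifting weight toward the row that does better against Match would raise this floor (the equalizing mix achieves -8/3 against both Match and Undercut), so the proposed strategy is not optimal.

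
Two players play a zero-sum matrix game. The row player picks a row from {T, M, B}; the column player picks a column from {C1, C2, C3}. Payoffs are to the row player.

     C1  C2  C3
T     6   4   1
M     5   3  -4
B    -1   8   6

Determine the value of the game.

37/12

Row minima: T → 1, M → -4, B → -1; maximin = 1.
Column maxima: C1 → 6, C2 → 8, C3 → 6; minimax = 6.
1 ≠ 6, so there is no saddle point; optimal play is mixed.
M is strictly dominated by T, so the row player never plays it.
C2 is strictly dominated by C3 (it gives the row player strictly more in every row), so the column player never plays it.
On the remaining 2×2 (T, B vs C1, C3):
Let the row player play T with probability p. Expected payoff against C1: 6p + (-1)(1−p) = 7p − 1; against C3: 1p + 6(1−p) = −5p + 6.
Setting these equal: 7p − 1 = −5p + 6 ⇒ 12p = 7 ⇒ p = 7/12, and the value is (7)·(7/12) − 1 = 37/12.
For the column player: with q = P(C1), equating T's and B's payoffs gives 5q + 1 = −7q + 6 ⇒ q = 5/12.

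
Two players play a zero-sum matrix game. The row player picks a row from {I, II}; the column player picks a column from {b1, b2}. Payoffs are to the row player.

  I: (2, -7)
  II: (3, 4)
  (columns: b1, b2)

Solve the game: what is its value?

Row minima: I → -7, II → 3; maximin = 3.
Column maxima: b1 → 3, b2 → 4; minimax = 3.
Since maximin = minimax = 3, there is a saddle point and the value is 3.

3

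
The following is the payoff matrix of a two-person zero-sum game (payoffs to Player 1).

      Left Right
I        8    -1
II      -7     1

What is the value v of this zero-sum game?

Row minima: I → -1, II → -7; maximin = -1.
Column maxima: Left → 8, Right → 1; minimax = 1.
-1 ≠ 1, so there is no saddle point; optimal play is mixed.
Let Player 1 play I with probability p. Expected payoff against Left: 8p + (-7)(1−p) = 15p − 7; against Right: (-1)p + 1(1−p) = −2p + 1.
Setting these equal: 15p − 7 = −2p + 1 ⇒ 17p = 8 ⇒ p = 8/17, and the value is (15)·(8/17) − 7 = 1/17.
For Player 2: with q = P(Left), equating I's and II's payoffs gives 9q − 1 = −8q + 1 ⇒ q = 2/17.

1/17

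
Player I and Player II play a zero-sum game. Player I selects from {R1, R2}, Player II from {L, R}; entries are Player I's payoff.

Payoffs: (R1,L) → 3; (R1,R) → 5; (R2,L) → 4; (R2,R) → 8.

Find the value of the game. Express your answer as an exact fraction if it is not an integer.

4

Row minima: R1 → 3, R2 → 4; maximin = 4.
Column maxima: L → 4, R → 8; minimax = 4.
Since maximin = minimax = 4, there is a saddle point and the value is 4.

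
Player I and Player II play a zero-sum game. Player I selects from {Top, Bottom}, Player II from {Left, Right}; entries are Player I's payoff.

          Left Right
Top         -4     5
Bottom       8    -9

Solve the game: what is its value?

2/13

Row minima: Top → -4, Bottom → -9; maximin = -4.
Column maxima: Left → 8, Right → 5; minimax = 5.
-4 ≠ 5, so there is no saddle point; optimal play is mixed.
Let Player I play Top with probability p. Expected payoff against Left: (-4)p + 8(1−p) = −12p + 8; against Right: 5p + (-9)(1−p) = 14p − 9.
Setting these equal: −12p + 8 = 14p − 9 ⇒ −26p = -17 ⇒ p = 17/26, and the value is (-12)·(17/26) + 8 = 2/13.
For Player II: with q = P(Left), equating Top's and Bottom's payoffs gives −9q + 5 = 17q − 9 ⇒ q = 7/13.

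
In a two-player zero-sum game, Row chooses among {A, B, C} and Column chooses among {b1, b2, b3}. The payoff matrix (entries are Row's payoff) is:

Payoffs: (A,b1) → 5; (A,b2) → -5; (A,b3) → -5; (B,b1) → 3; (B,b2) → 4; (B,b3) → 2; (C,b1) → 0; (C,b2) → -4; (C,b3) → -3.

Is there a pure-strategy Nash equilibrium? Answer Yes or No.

Yes

Row minima: A → -5, B → 2, C → -4; maximin = 2.
Column maxima: b1 → 5, b2 → 4, b3 → 2; minimax = 2.
maximin = minimax = 2, so a saddle point exists.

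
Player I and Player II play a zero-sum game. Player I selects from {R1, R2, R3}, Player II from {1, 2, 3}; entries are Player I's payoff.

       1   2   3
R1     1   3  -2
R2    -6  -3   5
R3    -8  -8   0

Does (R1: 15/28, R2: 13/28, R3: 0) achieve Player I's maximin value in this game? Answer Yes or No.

Against 1 this mix gives (15/28)·1 + (13/28)·(-6) = -9/4.
Against 2 this mix gives (15/28)·3 + (13/28)·(-3) = 3/14.
Against 3 this mix gives (15/28)·(-2) + (13/28)·5 = 5/4.
Player II will play 1, holding Player I to -9/4. Shifting weight toward the row that does better against 1 would raise this floor (the equalizing mix achieves -1/2 against both 1 and 3), so the proposed strategy is not optimal.

No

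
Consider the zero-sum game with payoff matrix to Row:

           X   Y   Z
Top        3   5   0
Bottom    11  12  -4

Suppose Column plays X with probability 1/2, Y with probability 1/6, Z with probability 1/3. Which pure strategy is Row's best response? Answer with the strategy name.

Bottom

Expected payoff of Top: (1/2)·3 + (1/6)·5 + (1/3)·0 = 7/3.
Expected payoff of Bottom: (1/2)·11 + (1/6)·12 + (1/3)·(-4) = 37/6.
The largest is 37/6, so Row's best response is Bottom.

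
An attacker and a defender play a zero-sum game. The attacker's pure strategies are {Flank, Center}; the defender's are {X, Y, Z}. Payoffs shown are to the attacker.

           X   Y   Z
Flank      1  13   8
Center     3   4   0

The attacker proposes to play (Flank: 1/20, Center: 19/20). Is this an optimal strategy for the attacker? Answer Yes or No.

Against X this mix gives (1/20)·1 + (19/20)·3 = 29/10.
Against Y this mix gives (1/20)·13 + (19/20)·4 = 89/20.
Against Z this mix gives (1/20)·8 + (19/20)·0 = 2/5.
The defender will play Z, holding the attacker to 2/5. Shifting weight toward the row that does better against Z would raise this floor (the equalizing mix achieves 12/5 against both Z and X), so the proposed strategy is not optimal.

No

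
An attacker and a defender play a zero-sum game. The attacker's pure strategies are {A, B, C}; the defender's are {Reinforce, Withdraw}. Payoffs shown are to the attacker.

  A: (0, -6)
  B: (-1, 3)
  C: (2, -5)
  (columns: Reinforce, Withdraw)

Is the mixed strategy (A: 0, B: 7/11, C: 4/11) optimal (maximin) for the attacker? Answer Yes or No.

Yes

Against Reinforce this mix gives (7/11)·(-1) + (4/11)·2 = 1/11.
Against Withdraw this mix gives (7/11)·3 + (4/11)·(-5) = 1/11.
All of the defender's active replies (Reinforce, Withdraw) yield 1/11, and no column does worse for the attacker. The mix makes the defender indifferent and guarantees 1/11, so it is optimal.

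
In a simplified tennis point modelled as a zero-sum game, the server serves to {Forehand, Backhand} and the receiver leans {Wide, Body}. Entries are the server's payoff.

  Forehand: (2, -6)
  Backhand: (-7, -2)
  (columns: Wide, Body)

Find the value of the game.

Row minima: Forehand → -6, Backhand → -7; maximin = -6.
Column maxima: Wide → 2, Body → -2; minimax = -2.
-6 ≠ -2, so there is no saddle point; optimal play is mixed.
Let the server play Forehand with probability p. Expected payoff against Wide: 2p + (-7)(1−p) = 9p − 7; against Body: (-6)p + (-2)(1−p) = −4p − 2.
Setting these equal: 9p − 7 = −4p − 2 ⇒ 13p = 5 ⇒ p = 5/13, and the value is (9)·(5/13) − 7 = -46/13.
For the receiver: with q = P(Wide), equating Forehand's and Backhand's payoffs gives 8q − 6 = −5q − 2 ⇒ q = 4/13.

-46/13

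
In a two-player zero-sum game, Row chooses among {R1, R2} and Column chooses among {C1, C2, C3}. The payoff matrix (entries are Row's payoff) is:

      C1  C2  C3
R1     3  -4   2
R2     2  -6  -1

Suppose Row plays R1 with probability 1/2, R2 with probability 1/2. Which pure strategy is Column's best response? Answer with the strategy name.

If Column plays C1, Row's expected payoff is (1/2)·3 + (1/2)·2 = 5/2.
If Column plays C2, Row's expected payoff is (1/2)·(-4) + (1/2)·(-6) = -5.
If Column plays C3, Row's expected payoff is (1/2)·2 + (1/2)·(-1) = 1/2.
Column minimizes Row's payoff; the smallest is -5, so the best response is C2.

C2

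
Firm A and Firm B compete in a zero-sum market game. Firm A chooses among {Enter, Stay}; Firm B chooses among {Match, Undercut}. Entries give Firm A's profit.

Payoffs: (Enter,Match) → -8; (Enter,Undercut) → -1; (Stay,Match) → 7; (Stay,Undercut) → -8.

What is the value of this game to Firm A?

Row minima: Enter → -8, Stay → -8; maximin = -8.
Column maxima: Match → 7, Undercut → -1; minimax = -1.
-8 ≠ -1, so there is no saddle point; optimal play is mixed.
Let Firm A play Enter with probability p. Expected payoff against Match: (-8)p + 7(1−p) = −15p + 7; against Undercut: (-1)p + (-8)(1−p) = 7p − 8.
Setting these equal: −15p + 7 = 7p − 8 ⇒ −22p = -15 ⇒ p = 15/22, and the value is (-15)·(15/22) + 7 = -71/22.
For Firm B: with q = P(Match), equating Enter's and Stay's payoffs gives −7q − 1 = 15q − 8 ⇒ q = 7/22.

-71/22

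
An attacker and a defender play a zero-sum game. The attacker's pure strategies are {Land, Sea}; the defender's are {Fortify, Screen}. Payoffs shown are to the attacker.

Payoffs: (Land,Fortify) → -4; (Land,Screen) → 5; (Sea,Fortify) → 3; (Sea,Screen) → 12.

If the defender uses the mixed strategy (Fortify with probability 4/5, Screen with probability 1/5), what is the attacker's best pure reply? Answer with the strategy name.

Sea

Expected payoff of Land: (4/5)·(-4) + (1/5)·5 = -11/5.
Expected payoff of Sea: (4/5)·3 + (1/5)·12 = 24/5.
The largest is 24/5, so the attacker's best response is Sea.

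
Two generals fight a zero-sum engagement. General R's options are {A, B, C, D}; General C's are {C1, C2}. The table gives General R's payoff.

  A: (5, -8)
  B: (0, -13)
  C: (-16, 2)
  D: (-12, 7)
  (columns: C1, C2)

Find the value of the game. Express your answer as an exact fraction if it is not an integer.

-61/32

Row minima: A → -8, B → -13, C → -16, D → -12; maximin = -8.
Column maxima: C1 → 5, C2 → 7; minimax = 5.
-8 ≠ 5, so there is no saddle point; optimal play is mixed.
B is strictly dominated by A, so General R never plays it.
C is strictly dominated by D, so General R never plays it.
On the remaining 2×2 (A, D vs C1, C2):
Let General R play A with probability p. Expected payoff against C1: 5p + (-12)(1−p) = 17p − 12; against C2: (-8)p + 7(1−p) = −15p + 7.
Setting these equal: 17p − 12 = −15p + 7 ⇒ 32p = 19 ⇒ p = 19/32, and the value is (17)·(19/32) − 12 = -61/32.
For General C: with q = P(C1), equating A's and D's payoffs gives 13q − 8 = −19q + 7 ⇒ q = 15/32.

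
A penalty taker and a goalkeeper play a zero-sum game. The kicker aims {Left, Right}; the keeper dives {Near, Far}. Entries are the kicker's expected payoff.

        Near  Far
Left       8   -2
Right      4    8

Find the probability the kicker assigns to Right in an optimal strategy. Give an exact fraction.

Row minima: Left → -2, Right → 4; maximin = 4.
Column maxima: Near → 8, Far → 8; minimax = 8.
4 ≠ 8, so there is no saddle point; optimal play is mixed.
Let the kicker play Left with probability p. Expected payoff against Near: 8p + 4(1−p) = 4p + 4; against Far: (-2)p + 8(1−p) = −10p + 8.
Setting these equal: 4p + 4 = −10p + 8 ⇒ 14p = 4 ⇒ p = 2/7, and the value is (4)·(2/7) + 4 = 36/7.
For the keeper: with q = P(Near), equating Left's and Right's payoffs gives 10q − 2 = −4q + 8 ⇒ q = 5/7.

5/7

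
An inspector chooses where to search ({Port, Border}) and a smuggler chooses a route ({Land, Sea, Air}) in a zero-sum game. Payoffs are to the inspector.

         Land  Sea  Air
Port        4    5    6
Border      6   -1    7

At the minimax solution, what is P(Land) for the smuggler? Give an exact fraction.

Row minima: Port → 4, Border → -1; maximin = 4.
Column maxima: Land → 6, Sea → 5, Air → 7; minimax = 5.
4 ≠ 5, so there is no saddle point; optimal play is mixed.
Air is strictly dominated by Land (it gives the inspector strictly more in every row), so the smuggler never plays it.
On the remaining 2×2 (Port, Border vs Land, Sea):
Let the inspector play Port with probability p. Expected payoff against Land: 4p + 6(1−p) = −2p + 6; against Sea: 5p + (-1)(1−p) = 6p − 1.
Setting these equal: −2p + 6 = 6p − 1 ⇒ −8p = -7 ⇒ p = 7/8, and the value is (-2)·(7/8) + 6 = 17/4.
For the smuggler: with q = P(Land), equating Port's and Border's payoffs gives −q + 5 = 7q − 1 ⇒ q = 3/4.

3/4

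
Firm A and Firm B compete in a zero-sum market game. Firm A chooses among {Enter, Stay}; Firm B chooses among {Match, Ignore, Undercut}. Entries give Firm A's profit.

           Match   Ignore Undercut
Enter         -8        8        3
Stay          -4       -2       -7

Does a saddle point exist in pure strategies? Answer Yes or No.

No

Row minima: Enter → -8, Stay → -7; maximin = -7.
Column maxima: Match → -4, Ignore → 8, Undercut → 3; minimax = -4.
-7 ≠ -4, so no pure-strategy equilibrium exists.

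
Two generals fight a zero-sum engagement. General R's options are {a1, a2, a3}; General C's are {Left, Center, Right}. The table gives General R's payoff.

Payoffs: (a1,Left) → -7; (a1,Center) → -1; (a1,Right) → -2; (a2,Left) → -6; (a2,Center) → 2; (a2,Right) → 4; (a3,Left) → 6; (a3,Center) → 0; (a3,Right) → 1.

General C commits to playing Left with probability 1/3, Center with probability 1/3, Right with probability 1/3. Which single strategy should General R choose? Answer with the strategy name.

a3

Expected payoff of a1: (1/3)·(-7) + (1/3)·(-1) + (1/3)·(-2) = -10/3.
Expected payoff of a2: (1/3)·(-6) + (1/3)·2 + (1/3)·4 = 0.
Expected payoff of a3: (1/3)·6 + (1/3)·0 + (1/3)·1 = 7/3.
The largest is 7/3, so General R's best response is a3.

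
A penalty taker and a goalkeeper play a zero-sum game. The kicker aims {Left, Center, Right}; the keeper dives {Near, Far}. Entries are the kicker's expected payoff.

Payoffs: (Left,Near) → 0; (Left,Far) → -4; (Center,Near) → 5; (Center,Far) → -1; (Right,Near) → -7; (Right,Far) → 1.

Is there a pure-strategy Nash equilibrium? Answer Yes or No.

No

Row minima: Left → -4, Center → -1, Right → -7; maximin = -1.
Column maxima: Near → 5, Far → 1; minimax = 1.
-1 ≠ 1, so no pure-strategy equilibrium exists.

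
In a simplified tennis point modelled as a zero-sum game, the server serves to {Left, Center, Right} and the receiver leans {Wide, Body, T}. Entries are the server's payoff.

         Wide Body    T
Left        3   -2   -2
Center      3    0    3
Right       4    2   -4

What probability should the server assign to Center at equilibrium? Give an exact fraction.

2/3

Row minima: Left → -2, Center → 0, Right → -4; maximin = 0.
Column maxima: Wide → 4, Body → 2, T → 3; minimax = 2.
0 ≠ 2, so there is no saddle point; optimal play is mixed.
Wide is strictly dominated by Body (it gives the server strictly more in every row), so the receiver never plays it.
With Wide eliminated, Left is strictly dominated by Center (Center gives the server strictly more in every remaining column), so the server never plays it.
On the remaining 2×2 (Center, Right vs Body, T):
Let the server play Center with probability p. Expected payoff against Body: 0p + 2(1−p) = −2p + 2; against T: 3p + (-4)(1−p) = 7p − 4.
Setting these equal: −2p + 2 = 7p − 4 ⇒ −9p = -6 ⇒ p = 2/3, and the value is (-2)·(2/3) + 2 = 2/3.
For the receiver: with q = P(Body), equating Center's and Right's payoffs gives −3q + 3 = 6q − 4 ⇒ q = 7/9.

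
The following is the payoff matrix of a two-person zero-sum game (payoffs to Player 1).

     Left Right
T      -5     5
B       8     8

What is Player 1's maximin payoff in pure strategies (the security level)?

Row minima: T → -5, B → 8.
The best of these is 8.

8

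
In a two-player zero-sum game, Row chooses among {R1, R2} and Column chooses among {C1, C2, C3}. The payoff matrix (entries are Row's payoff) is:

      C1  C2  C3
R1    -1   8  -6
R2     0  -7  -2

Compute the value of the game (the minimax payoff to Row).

Row minima: R1 → -6, R2 → -7; maximin = -6.
Column maxima: C1 → 0, C2 → 8, C3 → -2; minimax = -2.
-6 ≠ -2, so there is no saddle point; optimal play is mixed.
C1 is strictly dominated by C3 (it gives Row strictly more in every row), so Column never plays it.
On the remaining 2×2 (R1, R2 vs C2, C3):
Let Row play R1 with probability p. Expected payoff against C2: 8p + (-7)(1−p) = 15p − 7; against C3: (-6)p + (-2)(1−p) = −4p − 2.
Setting these equal: 15p − 7 = −4p − 2 ⇒ 19p = 5 ⇒ p = 5/19, and the value is (15)·(5/19) − 7 = -58/19.
For Column: with q = P(C2), equating R1's and R2's payoffs gives 14q − 6 = −5q − 2 ⇒ q = 4/19.

-58/19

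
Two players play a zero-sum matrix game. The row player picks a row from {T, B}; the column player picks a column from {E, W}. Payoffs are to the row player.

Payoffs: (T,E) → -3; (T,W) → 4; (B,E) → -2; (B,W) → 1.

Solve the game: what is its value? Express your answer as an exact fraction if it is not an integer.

-2

Row minima: T → -3, B → -2; maximin = -2.
Column maxima: E → -2, W → 4; minimax = -2.
Since maximin = minimax = -2, there is a saddle point and the value is -2.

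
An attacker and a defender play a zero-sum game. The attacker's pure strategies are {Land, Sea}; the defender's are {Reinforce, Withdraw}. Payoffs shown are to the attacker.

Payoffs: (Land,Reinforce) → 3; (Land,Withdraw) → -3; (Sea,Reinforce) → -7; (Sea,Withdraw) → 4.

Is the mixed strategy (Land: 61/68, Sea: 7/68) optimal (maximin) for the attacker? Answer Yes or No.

Against Reinforce this mix gives (61/68)·3 + (7/68)·(-7) = 67/34.
Against Withdraw this mix gives (61/68)·(-3) + (7/68)·4 = -155/68.
The defender will play Withdraw, holding the attacker to -155/68. Shifting weight toward the row that does better against Withdraw would raise this floor (the equalizing mix achieves -9/17 against both Withdraw and Reinforce), so the proposed strategy is not optimal.

No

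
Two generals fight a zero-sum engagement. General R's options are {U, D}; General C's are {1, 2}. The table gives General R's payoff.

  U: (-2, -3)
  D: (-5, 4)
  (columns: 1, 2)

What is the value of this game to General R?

Row minima: U → -3, D → -5; maximin = -3.
Column maxima: 1 → -2, 2 → 4; minimax = -2.
-3 ≠ -2, so there is no saddle point; optimal play is mixed.
Let General R play U with probability p. Expected payoff against 1: (-2)p + (-5)(1−p) = 3p − 5; against 2: (-3)p + 4(1−p) = −7p + 4.
Setting these equal: 3p − 5 = −7p + 4 ⇒ 10p = 9 ⇒ p = 9/10, and the value is (3)·(9/10) − 5 = -23/10.
For General C: with q = P(1), equating U's and D's payoffs gives q − 3 = −9q + 4 ⇒ q = 7/10.

-23/10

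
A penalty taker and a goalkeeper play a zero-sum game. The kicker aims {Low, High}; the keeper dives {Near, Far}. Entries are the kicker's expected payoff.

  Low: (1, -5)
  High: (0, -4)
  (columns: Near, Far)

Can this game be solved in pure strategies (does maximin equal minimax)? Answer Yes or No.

Yes

Row minima: Low → -5, High → -4; maximin = -4.
Column maxima: Near → 1, Far → -4; minimax = -4.
maximin = minimax = -4, so a saddle point exists.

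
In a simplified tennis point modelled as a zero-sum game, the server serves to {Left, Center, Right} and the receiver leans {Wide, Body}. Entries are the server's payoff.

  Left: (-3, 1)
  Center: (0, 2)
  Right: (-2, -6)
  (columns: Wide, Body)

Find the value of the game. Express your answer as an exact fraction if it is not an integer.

0

Row minima: Left → -3, Center → 0, Right → -6; maximin = 0.
Column maxima: Wide → 0, Body → 2; minimax = 0.
Since maximin = minimax = 0, there is a saddle point and the value is 0.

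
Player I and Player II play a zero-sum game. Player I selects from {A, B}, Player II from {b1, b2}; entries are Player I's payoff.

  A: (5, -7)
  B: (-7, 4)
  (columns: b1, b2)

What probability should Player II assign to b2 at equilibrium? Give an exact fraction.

12/23

Row minima: A → -7, B → -7; maximin = -7.
Column maxima: b1 → 5, b2 → 4; minimax = 4.
-7 ≠ 4, so there is no saddle point; optimal play is mixed.
Let Player I play A with probability p. Expected payoff against b1: 5p + (-7)(1−p) = 12p − 7; against b2: (-7)p + 4(1−p) = −11p + 4.
Setting these equal: 12p − 7 = −11p + 4 ⇒ 23p = 11 ⇒ p = 11/23, and the value is (12)·(11/23) − 7 = -29/23.
For Player II: with q = P(b1), equating A's and B's payoffs gives 12q − 7 = −11q + 4 ⇒ q = 11/23.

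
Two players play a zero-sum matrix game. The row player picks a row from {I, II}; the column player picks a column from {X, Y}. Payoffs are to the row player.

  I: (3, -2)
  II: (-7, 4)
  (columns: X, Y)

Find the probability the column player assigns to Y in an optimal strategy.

5/8

Row minima: I → -2, II → -7; maximin = -2.
Column maxima: X → 3, Y → 4; minimax = 3.
-2 ≠ 3, so there is no saddle point; optimal play is mixed.
Let the row player play I with probability p. Expected payoff against X: 3p + (-7)(1−p) = 10p − 7; against Y: (-2)p + 4(1−p) = −6p + 4.
Setting these equal: 10p − 7 = −6p + 4 ⇒ 16p = 11 ⇒ p = 11/16, and the value is (10)·(11/16) − 7 = -1/8.
For the column player: with q = P(X), equating I's and II's payoffs gives 5q − 2 = −11q + 4 ⇒ q = 3/8.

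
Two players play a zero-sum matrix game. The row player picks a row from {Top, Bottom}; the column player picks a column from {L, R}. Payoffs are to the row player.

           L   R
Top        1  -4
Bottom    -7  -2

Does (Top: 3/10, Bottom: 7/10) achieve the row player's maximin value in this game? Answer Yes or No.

No

Against L this mix gives (3/10)·1 + (7/10)·(-7) = -23/5.
Against R this mix gives (3/10)·(-4) + (7/10)·(-2) = -13/5.
The column player will play L, holding the row player to -23/5. Shifting weight toward the row that does better against L would raise this floor (the equalizing mix achieves -3 against both L and R), so the proposed strategy is not optimal.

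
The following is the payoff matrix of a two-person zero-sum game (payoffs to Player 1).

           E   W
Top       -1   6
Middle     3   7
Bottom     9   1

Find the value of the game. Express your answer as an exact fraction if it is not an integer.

Row minima: Top → -1, Middle → 3, Bottom → 1; maximin = 3.
Column maxima: E → 9, W → 7; minimax = 7.
3 ≠ 7, so there is no saddle point; optimal play is mixed.
Top is strictly dominated by Middle, so Player 1 never plays it.
On the remaining 2×2 (Middle, Bottom vs E, W):
Let Player 1 play Middle with probability p. Expected payoff against E: 3p + 9(1−p) = −6p + 9; against W: 7p + 1(1−p) = 6p + 1.
Setting these equal: −6p + 9 = 6p + 1 ⇒ −12p = -8 ⇒ p = 2/3, and the value is (-6)·(2/3) + 9 = 5.
For Player 2: with q = P(E), equating Middle's and Bottom's payoffs gives −4q + 7 = 8q + 1 ⇒ q = 1/2.

5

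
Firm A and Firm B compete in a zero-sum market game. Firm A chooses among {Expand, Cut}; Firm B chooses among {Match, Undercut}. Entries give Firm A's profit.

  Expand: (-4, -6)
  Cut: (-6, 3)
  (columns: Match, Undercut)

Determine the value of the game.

Row minima: Expand → -6, Cut → -6; maximin = -6.
Column maxima: Match → -4, Undercut → 3; minimax = -4.
-6 ≠ -4, so there is no saddle point; optimal play is mixed.
Let Firm A play Expand with probability p. Expected payoff against Match: (-4)p + (-6)(1−p) = 2p − 6; against Undercut: (-6)p + 3(1−p) = −9p + 3.
Setting these equal: 2p − 6 = −9p + 3 ⇒ 11p = 9 ⇒ p = 9/11, and the value is (2)·(9/11) − 6 = -48/11.
For Firm B: with q = P(Match), equating Expand's and Cut's payoffs gives 2q − 6 = −9q + 3 ⇒ q = 9/11.

-48/11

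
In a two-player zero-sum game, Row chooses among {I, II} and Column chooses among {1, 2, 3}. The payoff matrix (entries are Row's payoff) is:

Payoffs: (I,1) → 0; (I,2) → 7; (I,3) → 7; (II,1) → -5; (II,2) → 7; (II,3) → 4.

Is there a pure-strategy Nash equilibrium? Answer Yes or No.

Yes

Row minima: I → 0, II → -5; maximin = 0.
Column maxima: 1 → 0, 2 → 7, 3 → 7; minimax = 0.
maximin = minimax = 0, so a saddle point exists.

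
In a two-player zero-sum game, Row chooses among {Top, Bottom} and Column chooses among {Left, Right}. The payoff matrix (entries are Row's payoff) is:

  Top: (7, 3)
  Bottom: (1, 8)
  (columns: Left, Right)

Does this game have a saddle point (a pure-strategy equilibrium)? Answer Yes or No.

No

Row minima: Top → 3, Bottom → 1; maximin = 3.
Column maxima: Left → 7, Right → 8; minimax = 7.
3 ≠ 7, so no pure-strategy equilibrium exists.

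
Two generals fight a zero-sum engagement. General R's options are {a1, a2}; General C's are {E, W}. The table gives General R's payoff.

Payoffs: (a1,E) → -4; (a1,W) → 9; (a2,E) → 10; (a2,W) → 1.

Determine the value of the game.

Row minima: a1 → -4, a2 → 1; maximin = 1.
Column maxima: E → 10, W → 9; minimax = 9.
1 ≠ 9, so there is no saddle point; optimal play is mixed.
Let General R play a1 with probability p. Expected payoff against E: (-4)p + 10(1−p) = −14p + 10; against W: 9p + 1(1−p) = 8p + 1.
Setting these equal: −14p + 10 = 8p + 1 ⇒ −22p = -9 ⇒ p = 9/22, and the value is (-14)·(9/22) + 10 = 47/11.
For General C: with q = P(E), equating a1's and a2's payoffs gives −13q + 9 = 9q + 1 ⇒ q = 4/11.

47/11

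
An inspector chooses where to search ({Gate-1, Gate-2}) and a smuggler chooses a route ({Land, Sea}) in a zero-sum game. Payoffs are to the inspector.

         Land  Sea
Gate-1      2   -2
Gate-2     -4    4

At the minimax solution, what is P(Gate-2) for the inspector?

1/3

Row minima: Gate-1 → -2, Gate-2 → -4; maximin = -2.
Column maxima: Land → 2, Sea → 4; minimax = 2.
-2 ≠ 2, so there is no saddle point; optimal play is mixed.
Let the inspector play Gate-1 with probability p. Expected payoff against Land: 2p + (-4)(1−p) = 6p − 4; against Sea: (-2)p + 4(1−p) = −6p + 4.
Setting these equal: 6p − 4 = −6p + 4 ⇒ 12p = 8 ⇒ p = 2/3, and the value is (6)·(2/3) − 4 = 0.
For the smuggler: with q = P(Land), equating Gate-1's and Gate-2's payoffs gives 4q − 2 = −8q + 4 ⇒ q = 1/2.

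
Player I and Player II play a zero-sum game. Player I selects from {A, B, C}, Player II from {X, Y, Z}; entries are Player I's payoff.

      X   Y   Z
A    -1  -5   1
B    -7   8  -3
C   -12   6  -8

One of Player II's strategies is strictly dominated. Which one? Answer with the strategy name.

X holds Player I's payoff strictly below Z in every row: -1 < 1, -7 < -3, -12 < -8.
So Z is strictly dominated for Player II.

Z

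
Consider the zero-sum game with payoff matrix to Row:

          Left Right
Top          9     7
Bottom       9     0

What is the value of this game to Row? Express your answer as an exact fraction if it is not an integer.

7

Row minima: Top → 7, Bottom → 0; maximin = 7.
Column maxima: Left → 9, Right → 7; minimax = 7.
Since maximin = minimax = 7, there is a saddle point and the value is 7.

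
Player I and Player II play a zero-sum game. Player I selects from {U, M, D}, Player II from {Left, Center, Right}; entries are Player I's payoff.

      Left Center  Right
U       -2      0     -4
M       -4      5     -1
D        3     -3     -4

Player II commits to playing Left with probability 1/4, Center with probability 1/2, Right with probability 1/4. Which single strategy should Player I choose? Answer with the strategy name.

Expected payoff of U: (1/4)·(-2) + (1/2)·0 + (1/4)·(-4) = -3/2.
Expected payoff of M: (1/4)·(-4) + (1/2)·5 + (1/4)·(-1) = 5/4.
Expected payoff of D: (1/4)·3 + (1/2)·(-3) + (1/4)·(-4) = -7/4.
The largest is 5/4, so Player I's best response is M.

M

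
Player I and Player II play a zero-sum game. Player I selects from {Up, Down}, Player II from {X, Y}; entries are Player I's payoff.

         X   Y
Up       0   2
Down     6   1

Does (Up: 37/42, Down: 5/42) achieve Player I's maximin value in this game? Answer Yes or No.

No

Against X this mix gives (37/42)·0 + (5/42)·6 = 5/7.
Against Y this mix gives (37/42)·2 + (5/42)·1 = 79/42.
Player II will play X, holding Player I to 5/7. Shifting weight toward the row that does better against X would raise this floor (the equalizing mix achieves 12/7 against both X and Y), so the proposed strategy is not optimal.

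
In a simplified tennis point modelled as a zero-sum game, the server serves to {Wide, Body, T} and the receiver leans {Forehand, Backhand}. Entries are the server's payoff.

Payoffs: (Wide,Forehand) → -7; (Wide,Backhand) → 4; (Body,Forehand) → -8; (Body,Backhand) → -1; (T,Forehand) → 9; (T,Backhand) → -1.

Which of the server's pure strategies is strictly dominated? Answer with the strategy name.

Wide gives a strictly higher payoff than Body against every column: -7 > -8, 4 > -1.
So Body is strictly dominated and the server never plays it.

Body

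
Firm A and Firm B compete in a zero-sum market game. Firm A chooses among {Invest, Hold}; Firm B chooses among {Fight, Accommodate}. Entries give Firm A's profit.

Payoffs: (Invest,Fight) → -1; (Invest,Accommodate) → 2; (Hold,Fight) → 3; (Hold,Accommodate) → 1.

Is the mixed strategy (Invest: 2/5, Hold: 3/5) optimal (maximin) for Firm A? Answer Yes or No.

Yes

Against Fight this mix gives (2/5)·(-1) + (3/5)·3 = 7/5.
Against Accommodate this mix gives (2/5)·2 + (3/5)·1 = 7/5.
All of Firm B's active replies (Fight, Accommodate) yield 7/5, and no column does worse for Firm A. The mix makes Firm B indifferent and guarantees 7/5, so it is optimal.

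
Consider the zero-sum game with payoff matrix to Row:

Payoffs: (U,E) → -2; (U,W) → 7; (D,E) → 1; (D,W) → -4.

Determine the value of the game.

Row minima: U → -2, D → -4; maximin = -2.
Column maxima: E → 1, W → 7; minimax = 1.
-2 ≠ 1, so there is no saddle point; optimal play is mixed.
Let Row play U with probability p. Expected payoff against E: (-2)p + 1(1−p) = −3p + 1; against W: 7p + (-4)(1−p) = 11p − 4.
Setting these equal: −3p + 1 = 11p − 4 ⇒ −14p = -5 ⇒ p = 5/14, and the value is (-3)·(5/14) + 1 = -1/14.
For Column: with q = P(E), equating U's and D's payoffs gives −9q + 7 = 5q − 4 ⇒ q = 11/14.

-1/14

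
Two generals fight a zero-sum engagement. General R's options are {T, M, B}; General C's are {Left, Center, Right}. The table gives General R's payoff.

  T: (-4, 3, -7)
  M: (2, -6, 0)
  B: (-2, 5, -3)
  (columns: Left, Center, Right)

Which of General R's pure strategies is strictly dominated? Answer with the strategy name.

T

B gives a strictly higher payoff than T against every column: -2 > -4, 5 > 3, -3 > -7.
So T is strictly dominated and General R never plays it.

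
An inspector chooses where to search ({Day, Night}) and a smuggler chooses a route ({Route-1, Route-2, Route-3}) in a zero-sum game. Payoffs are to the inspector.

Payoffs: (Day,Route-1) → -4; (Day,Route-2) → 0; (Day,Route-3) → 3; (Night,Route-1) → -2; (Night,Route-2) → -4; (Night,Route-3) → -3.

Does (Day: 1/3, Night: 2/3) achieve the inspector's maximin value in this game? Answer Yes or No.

Yes

Against Route-1 this mix gives (1/3)·(-4) + (2/3)·(-2) = -8/3.
Against Route-2 this mix gives (1/3)·0 + (2/3)·(-4) = -8/3.
Against Route-3 this mix gives (1/3)·3 + (2/3)·(-3) = -1.
All of the smuggler's active replies (Route-1, Route-2) yield -8/3, and no column does worse for the inspector. The mix makes the smuggler indifferent and guarantees -8/3, so it is optimal.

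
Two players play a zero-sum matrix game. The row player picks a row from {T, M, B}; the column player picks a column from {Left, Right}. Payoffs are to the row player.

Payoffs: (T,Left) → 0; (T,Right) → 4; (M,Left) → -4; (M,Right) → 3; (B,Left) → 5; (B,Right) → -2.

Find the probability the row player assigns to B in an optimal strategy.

4/11

Row minima: T → 0, M → -4, B → -2; maximin = 0.
Column maxima: Left → 5, Right → 4; minimax = 4.
0 ≠ 4, so there is no saddle point; optimal play is mixed.
M is strictly dominated by T, so the row player never plays it.
On the remaining 2×2 (T, B vs Left, Right):
Let the row player play T with probability p. Expected payoff against Left: 0p + 5(1−p) = −5p + 5; against Right: 4p + (-2)(1−p) = 6p − 2.
Setting these equal: −5p + 5 = 6p − 2 ⇒ −11p = -7 ⇒ p = 7/11, and the value is (-5)·(7/11) + 5 = 20/11.
For the column player: with q = P(Left), equating T's and B's payoffs gives −4q + 4 = 7q − 2 ⇒ q = 6/11.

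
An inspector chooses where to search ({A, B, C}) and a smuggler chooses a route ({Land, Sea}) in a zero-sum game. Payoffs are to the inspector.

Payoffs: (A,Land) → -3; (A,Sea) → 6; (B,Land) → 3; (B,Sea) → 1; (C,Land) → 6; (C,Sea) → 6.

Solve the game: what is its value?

Row minima: A → -3, B → 1, C → 6; maximin = 6.
Column maxima: Land → 6, Sea → 6; minimax = 6.
Since maximin = minimax = 6, there is a saddle point and the value is 6.

6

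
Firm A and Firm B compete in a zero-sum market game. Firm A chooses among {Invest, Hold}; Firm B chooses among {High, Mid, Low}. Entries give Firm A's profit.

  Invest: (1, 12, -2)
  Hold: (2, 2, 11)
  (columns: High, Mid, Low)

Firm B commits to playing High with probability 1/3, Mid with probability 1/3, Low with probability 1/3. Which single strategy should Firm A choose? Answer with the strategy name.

Expected payoff of Invest: (1/3)·1 + (1/3)·12 + (1/3)·(-2) = 11/3.
Expected payoff of Hold: (1/3)·2 + (1/3)·2 + (1/3)·11 = 5.
The largest is 5, so Firm A's best response is Hold.

Hold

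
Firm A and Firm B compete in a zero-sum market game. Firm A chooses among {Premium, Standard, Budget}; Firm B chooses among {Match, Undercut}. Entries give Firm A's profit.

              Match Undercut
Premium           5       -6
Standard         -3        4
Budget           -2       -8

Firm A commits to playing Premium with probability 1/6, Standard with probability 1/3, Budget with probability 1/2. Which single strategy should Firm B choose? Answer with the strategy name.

If Firm B plays Match, Firm A's expected payoff is (1/6)·5 + (1/3)·(-3) + (1/2)·(-2) = -7/6.
If Firm B plays Undercut, Firm A's expected payoff is (1/6)·(-6) + (1/3)·4 + (1/2)·(-8) = -11/3.
Firm B minimizes Firm A's payoff; the smallest is -11/3, so the best response is Undercut.

Undercut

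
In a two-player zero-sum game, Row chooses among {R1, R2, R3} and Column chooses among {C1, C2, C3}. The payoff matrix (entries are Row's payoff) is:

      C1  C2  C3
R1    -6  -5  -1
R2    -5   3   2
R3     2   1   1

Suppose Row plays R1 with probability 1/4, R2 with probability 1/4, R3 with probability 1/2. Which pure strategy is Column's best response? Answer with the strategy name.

If Column plays C1, Row's expected payoff is (1/4)·(-6) + (1/4)·(-5) + (1/2)·2 = -7/4.
If Column plays C2, Row's expected payoff is (1/4)·(-5) + (1/4)·3 + (1/2)·1 = 0.
If Column plays C3, Row's expected payoff is (1/4)·(-1) + (1/4)·2 + (1/2)·1 = 3/4.
Column minimizes Row's payoff; the smallest is -7/4, so the best response is C1.

C1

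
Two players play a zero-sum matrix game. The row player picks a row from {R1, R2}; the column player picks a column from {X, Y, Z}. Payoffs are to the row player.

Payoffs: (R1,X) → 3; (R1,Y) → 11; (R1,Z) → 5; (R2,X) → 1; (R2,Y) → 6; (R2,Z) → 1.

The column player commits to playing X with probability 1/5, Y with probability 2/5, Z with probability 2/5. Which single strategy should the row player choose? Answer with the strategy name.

Expected payoff of R1: (1/5)·3 + (2/5)·11 + (2/5)·5 = 7.
Expected payoff of R2: (1/5)·1 + (2/5)·6 + (2/5)·1 = 3.
The largest is 7, so the row player's best response is R1.

R1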